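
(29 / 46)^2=0.40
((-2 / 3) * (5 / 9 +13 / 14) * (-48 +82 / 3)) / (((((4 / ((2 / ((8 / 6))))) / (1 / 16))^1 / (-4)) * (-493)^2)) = -341 / 43234128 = -0.00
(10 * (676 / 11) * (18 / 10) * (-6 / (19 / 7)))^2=261178235136 / 43681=5979218.31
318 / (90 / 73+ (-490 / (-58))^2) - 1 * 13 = -38424721 / 4457515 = -8.62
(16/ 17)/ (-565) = -16/ 9605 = -0.00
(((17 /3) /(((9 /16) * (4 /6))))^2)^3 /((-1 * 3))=-6327518887936 /1594323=-3968781.04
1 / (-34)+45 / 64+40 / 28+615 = 617.10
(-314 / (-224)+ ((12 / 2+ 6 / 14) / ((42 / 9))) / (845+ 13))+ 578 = 64958073 / 112112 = 579.40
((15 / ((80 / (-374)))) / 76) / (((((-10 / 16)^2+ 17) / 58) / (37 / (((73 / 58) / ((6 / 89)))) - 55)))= 7472004628 / 45797353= 163.15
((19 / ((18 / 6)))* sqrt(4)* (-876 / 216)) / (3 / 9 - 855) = 0.06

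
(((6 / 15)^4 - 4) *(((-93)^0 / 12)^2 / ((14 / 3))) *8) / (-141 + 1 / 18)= 3726 / 11099375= 0.00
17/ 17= 1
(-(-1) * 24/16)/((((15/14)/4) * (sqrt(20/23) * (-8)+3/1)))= -448 * sqrt(115)/5365-1932/5365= -1.26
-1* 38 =-38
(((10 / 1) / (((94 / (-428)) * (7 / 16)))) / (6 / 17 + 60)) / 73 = -291040 / 12320721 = -0.02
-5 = -5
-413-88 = -501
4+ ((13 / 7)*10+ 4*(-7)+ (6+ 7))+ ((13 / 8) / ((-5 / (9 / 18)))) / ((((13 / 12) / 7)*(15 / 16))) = 1129 / 175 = 6.45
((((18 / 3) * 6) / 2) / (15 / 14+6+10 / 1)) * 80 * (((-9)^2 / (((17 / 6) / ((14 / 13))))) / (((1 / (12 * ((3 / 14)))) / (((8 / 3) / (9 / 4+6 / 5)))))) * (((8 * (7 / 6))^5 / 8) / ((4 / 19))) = 263690374348800 / 1214837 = 217058234.44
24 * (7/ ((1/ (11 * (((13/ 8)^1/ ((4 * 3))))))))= 250.25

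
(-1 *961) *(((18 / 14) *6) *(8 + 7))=-778410 / 7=-111201.43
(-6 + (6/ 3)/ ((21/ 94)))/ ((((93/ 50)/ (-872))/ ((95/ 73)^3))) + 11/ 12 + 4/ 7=-298906518625/ 98032284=-3049.06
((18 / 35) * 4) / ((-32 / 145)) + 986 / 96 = 319 / 336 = 0.95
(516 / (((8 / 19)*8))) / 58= 2.64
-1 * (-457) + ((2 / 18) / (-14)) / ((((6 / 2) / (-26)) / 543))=31144 / 63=494.35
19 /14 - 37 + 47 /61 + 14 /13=-375197 /11102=-33.80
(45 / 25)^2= 81 / 25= 3.24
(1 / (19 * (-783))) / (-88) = 1 / 1309176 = 0.00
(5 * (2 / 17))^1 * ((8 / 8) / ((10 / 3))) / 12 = 1 / 68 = 0.01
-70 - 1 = -71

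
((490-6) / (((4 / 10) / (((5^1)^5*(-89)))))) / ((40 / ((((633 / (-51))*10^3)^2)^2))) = -16676128328225781250000000000 / 83521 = -199663896843018896445205.40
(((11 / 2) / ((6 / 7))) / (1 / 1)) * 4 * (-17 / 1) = -1309 / 3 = -436.33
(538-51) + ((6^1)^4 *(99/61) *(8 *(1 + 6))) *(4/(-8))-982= -3622707/61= -59388.64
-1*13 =-13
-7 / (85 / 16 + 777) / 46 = -0.00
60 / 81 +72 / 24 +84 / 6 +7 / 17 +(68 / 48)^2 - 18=15859 / 7344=2.16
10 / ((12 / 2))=5 / 3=1.67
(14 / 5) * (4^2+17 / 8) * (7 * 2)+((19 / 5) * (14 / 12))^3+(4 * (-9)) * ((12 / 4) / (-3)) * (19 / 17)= 384582329 / 459000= 837.87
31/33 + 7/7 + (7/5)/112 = 5153/2640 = 1.95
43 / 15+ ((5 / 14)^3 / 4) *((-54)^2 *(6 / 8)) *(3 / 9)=1838843 / 164640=11.17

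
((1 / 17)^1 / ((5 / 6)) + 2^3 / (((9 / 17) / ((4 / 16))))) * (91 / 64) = 4186 / 765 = 5.47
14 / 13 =1.08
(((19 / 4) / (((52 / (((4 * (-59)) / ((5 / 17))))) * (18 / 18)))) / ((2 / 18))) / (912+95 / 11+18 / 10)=-1886643 / 2638168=-0.72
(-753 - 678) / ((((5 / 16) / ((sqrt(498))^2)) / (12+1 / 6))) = -138726864 / 5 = -27745372.80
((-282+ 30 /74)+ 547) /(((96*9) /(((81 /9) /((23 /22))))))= 27005 /10212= 2.64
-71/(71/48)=-48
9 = 9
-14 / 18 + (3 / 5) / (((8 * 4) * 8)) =-8933 / 11520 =-0.78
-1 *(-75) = 75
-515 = -515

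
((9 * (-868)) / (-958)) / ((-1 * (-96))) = 0.08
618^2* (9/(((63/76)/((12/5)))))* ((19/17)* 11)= 72797769792/595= 122349192.93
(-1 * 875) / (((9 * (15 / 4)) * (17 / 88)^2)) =-5420800 / 7803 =-694.71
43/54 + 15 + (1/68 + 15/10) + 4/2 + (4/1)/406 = 7201037/372708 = 19.32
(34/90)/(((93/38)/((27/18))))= 323/1395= 0.23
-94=-94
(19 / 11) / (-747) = -19 / 8217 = -0.00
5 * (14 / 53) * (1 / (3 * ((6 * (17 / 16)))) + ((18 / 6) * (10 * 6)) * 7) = 13495160 / 8109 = 1664.22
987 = 987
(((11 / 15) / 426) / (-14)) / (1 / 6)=-11 / 14910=-0.00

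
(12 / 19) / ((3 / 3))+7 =145 / 19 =7.63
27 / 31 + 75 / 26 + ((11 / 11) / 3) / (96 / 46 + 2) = 218038 / 56823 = 3.84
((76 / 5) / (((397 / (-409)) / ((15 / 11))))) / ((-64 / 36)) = 209817 / 17468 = 12.01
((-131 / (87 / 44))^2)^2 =1103813975900416 / 57289761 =19267212.09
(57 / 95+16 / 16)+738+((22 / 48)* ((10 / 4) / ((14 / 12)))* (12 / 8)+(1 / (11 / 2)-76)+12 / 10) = 4105363 / 6160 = 666.46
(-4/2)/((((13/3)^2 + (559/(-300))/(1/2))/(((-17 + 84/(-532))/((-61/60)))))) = -17604000/7849907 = -2.24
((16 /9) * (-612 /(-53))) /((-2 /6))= -61.58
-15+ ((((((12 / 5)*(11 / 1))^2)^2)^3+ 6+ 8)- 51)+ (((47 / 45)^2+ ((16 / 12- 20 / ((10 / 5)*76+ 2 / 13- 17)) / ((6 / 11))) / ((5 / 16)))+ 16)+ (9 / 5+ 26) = 114616494721029974.01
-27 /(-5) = 27 /5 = 5.40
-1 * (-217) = 217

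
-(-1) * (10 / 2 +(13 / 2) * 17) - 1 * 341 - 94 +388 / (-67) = -43589 / 134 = -325.29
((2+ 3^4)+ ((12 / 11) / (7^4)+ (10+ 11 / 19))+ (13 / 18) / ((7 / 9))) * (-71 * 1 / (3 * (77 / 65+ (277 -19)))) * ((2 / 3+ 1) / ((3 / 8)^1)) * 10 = -87546460469000 / 228257358021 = -383.54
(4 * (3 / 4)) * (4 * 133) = 1596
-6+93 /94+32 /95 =-41737 /8930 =-4.67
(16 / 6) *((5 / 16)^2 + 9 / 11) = 2.44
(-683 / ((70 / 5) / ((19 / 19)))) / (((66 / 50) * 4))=-17075 / 1848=-9.24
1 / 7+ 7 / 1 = 50 / 7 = 7.14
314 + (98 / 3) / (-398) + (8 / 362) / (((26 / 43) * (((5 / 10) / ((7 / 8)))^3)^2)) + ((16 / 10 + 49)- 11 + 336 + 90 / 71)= 706573420752709 / 1021302896640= 691.84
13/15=0.87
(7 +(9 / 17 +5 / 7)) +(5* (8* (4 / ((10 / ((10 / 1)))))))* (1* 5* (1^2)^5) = 96181 / 119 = 808.24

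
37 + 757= 794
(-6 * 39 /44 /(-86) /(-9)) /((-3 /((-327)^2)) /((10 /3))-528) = 0.00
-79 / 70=-1.13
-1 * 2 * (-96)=192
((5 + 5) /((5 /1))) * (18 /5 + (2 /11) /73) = 28928 /4015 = 7.20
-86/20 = -43/10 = -4.30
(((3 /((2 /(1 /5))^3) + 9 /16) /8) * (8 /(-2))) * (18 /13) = -783 /2000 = -0.39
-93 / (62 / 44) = -66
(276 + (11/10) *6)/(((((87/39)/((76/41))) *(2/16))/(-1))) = -11168352/5945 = -1878.61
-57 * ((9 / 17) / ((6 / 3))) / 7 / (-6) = 171 / 476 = 0.36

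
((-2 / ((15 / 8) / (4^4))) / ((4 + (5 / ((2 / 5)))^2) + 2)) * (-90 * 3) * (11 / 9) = 32768 / 59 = 555.39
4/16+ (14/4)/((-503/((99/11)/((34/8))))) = 8047/34204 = 0.24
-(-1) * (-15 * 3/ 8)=-45/ 8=-5.62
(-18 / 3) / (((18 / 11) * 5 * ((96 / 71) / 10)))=-781 / 144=-5.42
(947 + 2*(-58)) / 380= 831 / 380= 2.19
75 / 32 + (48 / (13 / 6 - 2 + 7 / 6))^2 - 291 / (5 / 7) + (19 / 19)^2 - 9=141271 / 160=882.94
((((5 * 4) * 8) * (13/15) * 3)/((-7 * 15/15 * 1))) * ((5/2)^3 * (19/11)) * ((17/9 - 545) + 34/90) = 28726100/33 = 870487.88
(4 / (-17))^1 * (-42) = 168 / 17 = 9.88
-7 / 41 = -0.17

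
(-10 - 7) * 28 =-476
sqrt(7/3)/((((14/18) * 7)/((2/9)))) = 2 * sqrt(21)/147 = 0.06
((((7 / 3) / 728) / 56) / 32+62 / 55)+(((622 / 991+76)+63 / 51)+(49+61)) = 97907776879481 / 518057379840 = 188.99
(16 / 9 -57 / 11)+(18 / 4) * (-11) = -10475 / 198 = -52.90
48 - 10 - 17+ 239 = 260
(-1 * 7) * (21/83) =-147/83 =-1.77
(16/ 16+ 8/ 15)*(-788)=-18124/ 15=-1208.27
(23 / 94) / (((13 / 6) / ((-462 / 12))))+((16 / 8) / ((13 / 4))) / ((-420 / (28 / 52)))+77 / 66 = -379109 / 119145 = -3.18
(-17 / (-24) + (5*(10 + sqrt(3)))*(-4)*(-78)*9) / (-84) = -3369617 / 2016 -1170*sqrt(3) / 7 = -1960.94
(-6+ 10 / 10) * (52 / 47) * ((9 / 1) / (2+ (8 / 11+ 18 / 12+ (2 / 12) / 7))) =-270270 / 23077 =-11.71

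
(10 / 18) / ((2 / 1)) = 5 / 18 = 0.28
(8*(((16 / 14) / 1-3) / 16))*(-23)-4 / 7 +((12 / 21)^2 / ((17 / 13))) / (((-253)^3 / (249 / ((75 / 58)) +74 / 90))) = 126178096001849 / 6070424733450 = 20.79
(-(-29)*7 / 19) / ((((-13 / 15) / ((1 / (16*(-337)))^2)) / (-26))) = 3045 / 276199808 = 0.00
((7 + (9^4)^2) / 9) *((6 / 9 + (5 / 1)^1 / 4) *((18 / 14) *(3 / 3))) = 247518686 / 21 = 11786604.10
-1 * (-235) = 235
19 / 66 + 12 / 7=925 / 462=2.00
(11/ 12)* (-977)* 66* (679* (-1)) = 80269343/ 2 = 40134671.50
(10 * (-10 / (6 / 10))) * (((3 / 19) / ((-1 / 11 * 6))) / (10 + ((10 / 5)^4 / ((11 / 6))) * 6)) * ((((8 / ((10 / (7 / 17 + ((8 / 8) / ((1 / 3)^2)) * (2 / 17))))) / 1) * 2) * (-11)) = -6655000 / 332367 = -20.02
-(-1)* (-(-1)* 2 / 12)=1 / 6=0.17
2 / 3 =0.67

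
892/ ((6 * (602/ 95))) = 21185/ 903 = 23.46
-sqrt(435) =-20.86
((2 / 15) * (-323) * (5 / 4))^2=104329 / 36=2898.03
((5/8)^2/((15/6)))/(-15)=-1/96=-0.01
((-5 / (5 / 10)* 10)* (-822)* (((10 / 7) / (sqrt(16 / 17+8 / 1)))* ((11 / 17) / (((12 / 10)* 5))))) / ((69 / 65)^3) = 103464968750* sqrt(646) / 742758849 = 3540.48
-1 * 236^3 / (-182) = 6572128 / 91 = 72221.19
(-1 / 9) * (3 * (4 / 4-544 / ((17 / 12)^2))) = 4591 / 51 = 90.02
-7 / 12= -0.58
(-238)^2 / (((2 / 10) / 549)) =155487780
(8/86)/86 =2/1849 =0.00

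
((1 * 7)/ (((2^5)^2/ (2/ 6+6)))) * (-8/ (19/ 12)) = -7/ 32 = -0.22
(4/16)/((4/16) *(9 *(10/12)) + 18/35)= 70/669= 0.10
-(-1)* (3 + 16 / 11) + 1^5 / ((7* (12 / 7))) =599 / 132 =4.54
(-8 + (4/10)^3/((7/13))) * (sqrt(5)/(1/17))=-117232 * sqrt(5)/875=-299.59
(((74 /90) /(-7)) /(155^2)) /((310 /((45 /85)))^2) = -333 /23353537287500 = -0.00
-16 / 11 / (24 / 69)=-46 / 11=-4.18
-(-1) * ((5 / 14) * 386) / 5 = 193 / 7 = 27.57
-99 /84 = -33 /28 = -1.18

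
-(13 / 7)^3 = -2197 / 343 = -6.41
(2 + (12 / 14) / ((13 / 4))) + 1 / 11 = 2357 / 1001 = 2.35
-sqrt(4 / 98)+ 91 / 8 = 91 / 8 - sqrt(2) / 7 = 11.17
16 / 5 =3.20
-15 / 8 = -1.88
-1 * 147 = -147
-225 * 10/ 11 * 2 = -4500/ 11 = -409.09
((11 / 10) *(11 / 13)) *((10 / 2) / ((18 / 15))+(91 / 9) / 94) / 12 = 27346 / 82485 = 0.33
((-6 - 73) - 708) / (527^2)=-0.00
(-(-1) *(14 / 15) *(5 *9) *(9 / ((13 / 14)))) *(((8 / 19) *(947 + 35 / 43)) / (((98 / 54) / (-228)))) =-11409071616 / 559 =-20409788.22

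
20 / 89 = 0.22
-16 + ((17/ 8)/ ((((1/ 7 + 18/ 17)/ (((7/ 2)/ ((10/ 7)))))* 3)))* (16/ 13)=-14.22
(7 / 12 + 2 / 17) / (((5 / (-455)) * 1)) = -13013 / 204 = -63.79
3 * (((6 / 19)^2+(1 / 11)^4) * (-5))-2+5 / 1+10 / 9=124355842 / 47568609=2.61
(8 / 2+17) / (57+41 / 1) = 0.21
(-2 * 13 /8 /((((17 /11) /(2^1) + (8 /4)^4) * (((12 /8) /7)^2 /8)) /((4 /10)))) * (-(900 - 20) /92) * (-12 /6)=-19731712 /76383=-258.33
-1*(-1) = 1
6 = 6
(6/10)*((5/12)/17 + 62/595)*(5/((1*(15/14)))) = 919/2550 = 0.36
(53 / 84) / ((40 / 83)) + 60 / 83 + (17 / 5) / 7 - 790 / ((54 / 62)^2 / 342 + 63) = -10.02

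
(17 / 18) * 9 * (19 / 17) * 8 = 76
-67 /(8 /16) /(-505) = 134 /505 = 0.27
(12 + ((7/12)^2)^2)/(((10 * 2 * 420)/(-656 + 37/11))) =-601200569/638668800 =-0.94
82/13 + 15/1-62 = -529/13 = -40.69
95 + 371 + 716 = 1182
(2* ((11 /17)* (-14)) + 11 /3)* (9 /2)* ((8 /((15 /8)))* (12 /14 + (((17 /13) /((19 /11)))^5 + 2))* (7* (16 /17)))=-7542295364014895616 /1328472636580115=-5677.42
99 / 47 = 2.11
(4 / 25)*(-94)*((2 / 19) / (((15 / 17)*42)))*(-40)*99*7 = 562496 / 475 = 1184.20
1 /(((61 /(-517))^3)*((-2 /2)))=138188413 /226981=608.81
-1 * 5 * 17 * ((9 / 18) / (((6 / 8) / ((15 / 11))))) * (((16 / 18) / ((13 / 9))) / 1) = -6800 / 143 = -47.55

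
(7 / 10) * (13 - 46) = -231 / 10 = -23.10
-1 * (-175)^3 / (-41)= -130716.46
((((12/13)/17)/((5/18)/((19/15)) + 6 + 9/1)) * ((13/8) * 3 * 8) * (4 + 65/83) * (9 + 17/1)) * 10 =84722976/489617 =173.04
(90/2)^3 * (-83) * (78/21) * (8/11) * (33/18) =-37456714.29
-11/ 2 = -5.50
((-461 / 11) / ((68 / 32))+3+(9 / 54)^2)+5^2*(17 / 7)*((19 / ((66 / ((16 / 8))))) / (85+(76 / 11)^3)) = -16.61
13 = 13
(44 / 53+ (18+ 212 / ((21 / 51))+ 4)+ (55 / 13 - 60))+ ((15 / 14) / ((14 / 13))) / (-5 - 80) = 481.91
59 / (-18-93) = -59 / 111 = -0.53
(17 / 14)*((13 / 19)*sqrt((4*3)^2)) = 1326 / 133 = 9.97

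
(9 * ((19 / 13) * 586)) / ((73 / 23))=2304738 / 949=2428.60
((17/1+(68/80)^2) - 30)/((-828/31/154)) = 3907519/55200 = 70.79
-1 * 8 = -8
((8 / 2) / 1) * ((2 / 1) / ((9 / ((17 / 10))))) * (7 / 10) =238 / 225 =1.06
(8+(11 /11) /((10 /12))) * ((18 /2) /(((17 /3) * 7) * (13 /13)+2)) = 1242 /625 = 1.99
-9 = -9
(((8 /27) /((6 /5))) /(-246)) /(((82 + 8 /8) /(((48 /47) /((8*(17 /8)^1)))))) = -0.00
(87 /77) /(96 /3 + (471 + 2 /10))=435 /193732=0.00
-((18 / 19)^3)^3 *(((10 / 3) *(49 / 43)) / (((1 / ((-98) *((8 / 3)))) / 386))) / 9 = 363134050929377280 / 13875571004497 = 26170.75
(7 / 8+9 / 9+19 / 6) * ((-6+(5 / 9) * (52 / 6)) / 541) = -484 / 43821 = -0.01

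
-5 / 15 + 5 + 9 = 41 / 3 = 13.67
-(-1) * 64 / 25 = 64 / 25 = 2.56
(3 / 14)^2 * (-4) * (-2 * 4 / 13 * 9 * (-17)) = -11016 / 637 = -17.29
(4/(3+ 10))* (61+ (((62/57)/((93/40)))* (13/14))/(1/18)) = 36612/1729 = 21.18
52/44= 13/11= 1.18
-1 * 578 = -578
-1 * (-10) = 10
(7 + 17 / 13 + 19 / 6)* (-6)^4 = 193320 / 13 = 14870.77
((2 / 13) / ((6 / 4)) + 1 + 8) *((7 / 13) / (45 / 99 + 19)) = 27335 / 108498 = 0.25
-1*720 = -720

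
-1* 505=-505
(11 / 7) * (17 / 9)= 187 / 63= 2.97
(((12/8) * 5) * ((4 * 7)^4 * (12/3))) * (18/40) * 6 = 49787136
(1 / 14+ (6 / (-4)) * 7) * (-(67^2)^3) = 6603461898337 / 7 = 943351699762.43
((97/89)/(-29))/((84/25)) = -2425/216804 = -0.01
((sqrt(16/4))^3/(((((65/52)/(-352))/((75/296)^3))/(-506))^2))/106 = 55138377744140625/135983499677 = 405478.44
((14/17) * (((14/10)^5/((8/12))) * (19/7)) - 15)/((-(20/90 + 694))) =-362529/82981250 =-0.00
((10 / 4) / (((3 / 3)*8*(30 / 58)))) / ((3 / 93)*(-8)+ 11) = 899 / 15984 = 0.06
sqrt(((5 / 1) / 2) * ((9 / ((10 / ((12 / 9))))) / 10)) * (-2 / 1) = -1.10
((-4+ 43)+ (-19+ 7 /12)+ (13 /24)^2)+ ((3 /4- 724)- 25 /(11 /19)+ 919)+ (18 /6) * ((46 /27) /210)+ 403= 383513467 /665280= 576.47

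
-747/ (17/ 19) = -14193/ 17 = -834.88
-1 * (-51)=51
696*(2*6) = 8352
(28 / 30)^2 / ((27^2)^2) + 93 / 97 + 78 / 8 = 10.71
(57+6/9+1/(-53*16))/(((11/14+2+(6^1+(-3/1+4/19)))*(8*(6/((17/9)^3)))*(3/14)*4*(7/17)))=1629597691393/425959015680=3.83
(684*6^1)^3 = 69122916864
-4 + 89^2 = 7917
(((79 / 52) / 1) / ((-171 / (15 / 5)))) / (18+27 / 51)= -1343 / 933660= -0.00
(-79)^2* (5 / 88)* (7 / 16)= 218435 / 1408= 155.14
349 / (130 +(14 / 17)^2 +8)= 100861 / 40078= 2.52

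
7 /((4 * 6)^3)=0.00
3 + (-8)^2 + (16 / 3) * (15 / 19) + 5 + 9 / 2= 3067 / 38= 80.71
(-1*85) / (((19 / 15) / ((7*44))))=-392700 / 19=-20668.42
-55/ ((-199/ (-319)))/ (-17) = 17545/ 3383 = 5.19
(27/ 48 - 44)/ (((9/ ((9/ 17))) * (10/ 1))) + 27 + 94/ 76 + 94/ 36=2845831/ 93024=30.59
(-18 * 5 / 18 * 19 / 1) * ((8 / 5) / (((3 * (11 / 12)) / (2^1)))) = -1216 / 11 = -110.55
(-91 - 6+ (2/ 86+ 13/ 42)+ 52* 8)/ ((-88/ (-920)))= 66322225/ 19866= 3338.48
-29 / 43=-0.67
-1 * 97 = -97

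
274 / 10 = 137 / 5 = 27.40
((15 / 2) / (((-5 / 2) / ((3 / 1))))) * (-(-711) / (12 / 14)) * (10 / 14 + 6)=-100251 / 2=-50125.50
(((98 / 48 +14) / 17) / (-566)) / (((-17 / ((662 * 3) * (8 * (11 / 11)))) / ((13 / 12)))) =1656655 / 981444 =1.69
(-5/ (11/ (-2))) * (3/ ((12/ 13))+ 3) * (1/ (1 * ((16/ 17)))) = 2125/ 352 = 6.04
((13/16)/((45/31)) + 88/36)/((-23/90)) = -2163/184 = -11.76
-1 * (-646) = 646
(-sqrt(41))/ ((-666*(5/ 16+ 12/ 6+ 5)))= 8*sqrt(41)/ 38961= 0.00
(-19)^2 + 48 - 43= 366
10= 10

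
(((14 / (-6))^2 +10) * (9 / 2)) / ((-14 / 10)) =-695 / 14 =-49.64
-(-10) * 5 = 50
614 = 614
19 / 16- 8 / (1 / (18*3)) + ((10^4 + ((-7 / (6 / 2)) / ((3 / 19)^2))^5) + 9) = -1648715090533435855 / 229582512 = -7181361838.80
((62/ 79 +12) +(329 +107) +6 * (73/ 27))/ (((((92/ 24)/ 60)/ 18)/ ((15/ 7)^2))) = 601579.64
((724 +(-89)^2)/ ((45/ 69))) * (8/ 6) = 159068/ 9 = 17674.22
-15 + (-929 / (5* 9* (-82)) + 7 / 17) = -899327 / 62730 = -14.34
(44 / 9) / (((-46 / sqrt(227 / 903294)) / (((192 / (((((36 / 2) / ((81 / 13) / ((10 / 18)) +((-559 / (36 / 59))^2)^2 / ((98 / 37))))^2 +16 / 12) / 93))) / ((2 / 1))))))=-22089459209177599597018540812429191118456612712 * sqrt(22783082) / 9345987032392107057684295757387889965267192147161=-11.28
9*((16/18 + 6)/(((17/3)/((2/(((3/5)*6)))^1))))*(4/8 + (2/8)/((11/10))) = 2480/561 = 4.42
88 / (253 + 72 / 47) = 4136 / 11963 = 0.35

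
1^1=1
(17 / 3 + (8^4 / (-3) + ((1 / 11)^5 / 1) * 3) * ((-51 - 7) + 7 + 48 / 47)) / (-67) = -1549681499312 / 1521448797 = -1018.56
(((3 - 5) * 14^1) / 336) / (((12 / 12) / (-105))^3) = 385875 / 4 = 96468.75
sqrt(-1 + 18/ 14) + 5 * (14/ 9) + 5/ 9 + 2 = sqrt(14)/ 7 + 31/ 3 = 10.87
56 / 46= 28 / 23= 1.22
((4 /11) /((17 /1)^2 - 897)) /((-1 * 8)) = 1 /13376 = 0.00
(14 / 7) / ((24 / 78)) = 13 / 2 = 6.50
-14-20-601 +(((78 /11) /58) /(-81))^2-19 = -48516184757 /74183769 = -654.00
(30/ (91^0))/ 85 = 6/ 17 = 0.35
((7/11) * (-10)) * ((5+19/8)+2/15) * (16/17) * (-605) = 81620/3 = 27206.67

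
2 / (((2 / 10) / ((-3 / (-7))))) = 30 / 7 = 4.29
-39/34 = -1.15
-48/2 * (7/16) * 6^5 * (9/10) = -367416/5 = -73483.20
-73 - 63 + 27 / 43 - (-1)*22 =-4875 / 43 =-113.37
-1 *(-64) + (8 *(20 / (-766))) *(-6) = 24992 / 383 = 65.25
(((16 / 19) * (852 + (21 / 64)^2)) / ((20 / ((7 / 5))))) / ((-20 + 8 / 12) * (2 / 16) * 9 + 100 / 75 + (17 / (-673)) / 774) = -6363242725581 / 2586456198400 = -2.46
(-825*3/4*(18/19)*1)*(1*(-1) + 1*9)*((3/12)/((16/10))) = -111375/152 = -732.73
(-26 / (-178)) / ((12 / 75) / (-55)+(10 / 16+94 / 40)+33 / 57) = 2717000 / 66052863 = 0.04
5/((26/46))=115/13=8.85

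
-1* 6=-6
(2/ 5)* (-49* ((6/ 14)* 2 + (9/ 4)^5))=-2936409/ 2560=-1147.03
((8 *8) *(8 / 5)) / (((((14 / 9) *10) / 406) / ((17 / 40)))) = 1135.87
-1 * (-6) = 6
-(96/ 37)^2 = -9216/ 1369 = -6.73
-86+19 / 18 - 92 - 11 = -3383 / 18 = -187.94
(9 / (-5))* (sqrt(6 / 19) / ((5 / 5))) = -9* sqrt(114) / 95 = -1.01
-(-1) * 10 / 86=5 / 43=0.12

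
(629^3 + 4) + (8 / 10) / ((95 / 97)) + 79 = 118207679588 / 475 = 248858272.82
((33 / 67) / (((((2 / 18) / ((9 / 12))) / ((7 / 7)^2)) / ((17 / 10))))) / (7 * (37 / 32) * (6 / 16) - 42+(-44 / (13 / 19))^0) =-484704 / 3255865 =-0.15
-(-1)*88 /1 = 88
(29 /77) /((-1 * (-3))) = 29 /231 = 0.13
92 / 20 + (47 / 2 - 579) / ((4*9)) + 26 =5461 / 360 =15.17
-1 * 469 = -469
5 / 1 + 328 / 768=521 / 96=5.43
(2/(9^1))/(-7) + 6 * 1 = 376/63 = 5.97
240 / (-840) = -0.29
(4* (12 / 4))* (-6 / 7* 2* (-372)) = 53568 / 7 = 7652.57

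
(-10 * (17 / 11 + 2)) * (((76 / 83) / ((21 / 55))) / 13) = -3800 / 581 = -6.54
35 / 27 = 1.30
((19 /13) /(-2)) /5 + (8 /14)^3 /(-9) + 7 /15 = 24061 /80262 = 0.30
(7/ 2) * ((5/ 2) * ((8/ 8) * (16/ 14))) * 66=660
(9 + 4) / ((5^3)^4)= 13 / 244140625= 0.00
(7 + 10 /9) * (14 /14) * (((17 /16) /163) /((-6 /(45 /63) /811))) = -5032255 /985824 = -5.10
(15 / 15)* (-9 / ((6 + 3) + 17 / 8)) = -0.81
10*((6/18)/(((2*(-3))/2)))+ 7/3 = 11/9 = 1.22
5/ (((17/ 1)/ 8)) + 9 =193/ 17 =11.35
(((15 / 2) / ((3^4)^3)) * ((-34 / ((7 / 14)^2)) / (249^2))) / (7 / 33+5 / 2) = -0.00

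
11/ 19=0.58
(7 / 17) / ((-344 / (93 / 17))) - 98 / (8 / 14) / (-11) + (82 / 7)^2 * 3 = 22894706539 / 53585224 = 427.26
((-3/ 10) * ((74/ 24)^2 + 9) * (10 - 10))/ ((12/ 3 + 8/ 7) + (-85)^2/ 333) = 0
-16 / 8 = -2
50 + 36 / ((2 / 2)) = 86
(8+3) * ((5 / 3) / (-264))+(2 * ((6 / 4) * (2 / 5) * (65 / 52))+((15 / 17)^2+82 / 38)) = 1726501 / 395352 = 4.37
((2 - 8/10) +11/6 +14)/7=73/30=2.43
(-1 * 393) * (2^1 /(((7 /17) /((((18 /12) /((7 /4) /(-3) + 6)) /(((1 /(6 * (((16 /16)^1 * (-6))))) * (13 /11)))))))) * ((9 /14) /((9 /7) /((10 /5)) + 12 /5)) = 285733008 /83993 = 3401.87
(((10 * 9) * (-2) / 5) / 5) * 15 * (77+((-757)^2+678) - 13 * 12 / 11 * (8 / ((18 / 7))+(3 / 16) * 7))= -681604623 / 11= -61964056.64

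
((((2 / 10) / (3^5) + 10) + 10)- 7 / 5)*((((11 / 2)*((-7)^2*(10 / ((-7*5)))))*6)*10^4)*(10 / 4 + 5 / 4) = -322259259.26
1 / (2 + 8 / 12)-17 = -133 / 8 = -16.62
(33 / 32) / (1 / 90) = 1485 / 16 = 92.81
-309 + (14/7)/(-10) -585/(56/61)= -265001/280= -946.43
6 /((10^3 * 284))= 3 /142000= 0.00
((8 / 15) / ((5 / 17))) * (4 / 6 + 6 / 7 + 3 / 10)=26044 / 7875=3.31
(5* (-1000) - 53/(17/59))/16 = -88127/272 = -324.00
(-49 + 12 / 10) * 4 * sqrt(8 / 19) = -1912 * sqrt(38) / 95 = -124.07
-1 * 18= -18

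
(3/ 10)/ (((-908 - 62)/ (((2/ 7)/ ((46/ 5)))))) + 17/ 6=2654881/ 937020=2.83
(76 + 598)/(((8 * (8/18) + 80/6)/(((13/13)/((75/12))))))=3033/475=6.39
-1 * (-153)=153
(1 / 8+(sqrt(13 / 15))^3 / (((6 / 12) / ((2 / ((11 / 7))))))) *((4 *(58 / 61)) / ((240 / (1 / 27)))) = 0.00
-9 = -9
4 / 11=0.36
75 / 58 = 1.29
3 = 3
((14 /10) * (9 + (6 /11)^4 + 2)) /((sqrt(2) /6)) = 65.86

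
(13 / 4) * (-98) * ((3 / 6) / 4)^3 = -637 / 1024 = -0.62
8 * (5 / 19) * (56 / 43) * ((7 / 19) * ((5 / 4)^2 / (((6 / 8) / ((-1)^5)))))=-98000 / 46569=-2.10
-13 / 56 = -0.23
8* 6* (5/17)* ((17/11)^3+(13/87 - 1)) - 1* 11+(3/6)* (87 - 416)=-177690313/1312366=-135.40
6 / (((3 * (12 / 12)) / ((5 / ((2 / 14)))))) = 70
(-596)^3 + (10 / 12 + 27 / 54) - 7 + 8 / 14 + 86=-211708655.10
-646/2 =-323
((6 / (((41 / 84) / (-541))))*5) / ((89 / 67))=-91342440 / 3649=-25032.18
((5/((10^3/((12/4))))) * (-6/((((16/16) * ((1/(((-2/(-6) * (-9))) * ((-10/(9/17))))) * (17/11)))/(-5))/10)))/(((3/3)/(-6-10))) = -2640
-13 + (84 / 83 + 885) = 72460 / 83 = 873.01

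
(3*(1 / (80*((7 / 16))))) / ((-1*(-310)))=3 / 10850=0.00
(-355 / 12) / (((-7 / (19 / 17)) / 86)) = 290035 / 714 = 406.21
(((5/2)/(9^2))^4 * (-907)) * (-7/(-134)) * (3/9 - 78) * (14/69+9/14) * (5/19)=28397603125/38208958307136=0.00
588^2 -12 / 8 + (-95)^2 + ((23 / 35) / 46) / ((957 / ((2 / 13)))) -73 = 308892799217 / 870870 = 354694.50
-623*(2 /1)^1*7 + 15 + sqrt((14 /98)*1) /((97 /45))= -8707 + 45*sqrt(7) /679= -8706.82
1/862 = 0.00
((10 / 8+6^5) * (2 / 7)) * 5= 155545 / 14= 11110.36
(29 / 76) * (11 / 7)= 319 / 532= 0.60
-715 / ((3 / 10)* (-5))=476.67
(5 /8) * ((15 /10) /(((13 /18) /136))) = 2295 /13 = 176.54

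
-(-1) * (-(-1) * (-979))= -979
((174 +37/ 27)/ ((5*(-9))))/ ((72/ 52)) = -2.81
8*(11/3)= 88/3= 29.33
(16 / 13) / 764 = 4 / 2483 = 0.00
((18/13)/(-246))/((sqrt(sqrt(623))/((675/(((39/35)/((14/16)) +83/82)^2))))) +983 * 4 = 3932 -2847757500 * 623^(3/4)/2439597627077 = 3931.85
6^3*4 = 864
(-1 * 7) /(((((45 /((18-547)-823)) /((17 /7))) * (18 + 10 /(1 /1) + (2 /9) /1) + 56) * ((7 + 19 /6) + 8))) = -68952 /9951809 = -0.01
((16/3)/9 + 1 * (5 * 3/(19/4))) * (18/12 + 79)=154882/513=301.91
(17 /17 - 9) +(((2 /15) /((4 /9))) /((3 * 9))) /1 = -719 /90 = -7.99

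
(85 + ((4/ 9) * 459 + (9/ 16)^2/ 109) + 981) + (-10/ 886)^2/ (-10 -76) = 299052256949027/ 235473680128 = 1270.00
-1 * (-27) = 27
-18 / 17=-1.06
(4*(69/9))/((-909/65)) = -5980/2727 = -2.19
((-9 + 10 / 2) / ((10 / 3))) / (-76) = 3 / 190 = 0.02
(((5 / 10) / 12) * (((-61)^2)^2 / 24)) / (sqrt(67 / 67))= 24037.92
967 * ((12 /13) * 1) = 11604 /13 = 892.62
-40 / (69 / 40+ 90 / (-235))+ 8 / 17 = -1258216 / 42891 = -29.34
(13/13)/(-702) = -1/702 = -0.00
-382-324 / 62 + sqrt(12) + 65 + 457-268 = -4130 / 31 + 2*sqrt(3) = -129.76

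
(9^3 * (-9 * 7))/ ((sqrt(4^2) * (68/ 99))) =-16716.08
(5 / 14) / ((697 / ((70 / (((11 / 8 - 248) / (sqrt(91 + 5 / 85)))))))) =-1200* sqrt(731) / 23378077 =-0.00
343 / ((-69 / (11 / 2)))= -27.34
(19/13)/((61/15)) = 285/793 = 0.36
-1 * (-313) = 313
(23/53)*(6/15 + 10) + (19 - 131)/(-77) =17396/2915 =5.97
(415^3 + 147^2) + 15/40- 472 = 571956099/8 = 71494512.38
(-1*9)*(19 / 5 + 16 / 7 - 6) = -27 / 35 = -0.77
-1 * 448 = -448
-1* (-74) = 74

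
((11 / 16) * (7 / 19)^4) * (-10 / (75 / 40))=-26411 / 390963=-0.07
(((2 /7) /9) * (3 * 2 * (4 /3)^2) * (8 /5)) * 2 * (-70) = -2048 /27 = -75.85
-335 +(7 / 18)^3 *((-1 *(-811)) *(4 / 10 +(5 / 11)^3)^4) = -332.16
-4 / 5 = -0.80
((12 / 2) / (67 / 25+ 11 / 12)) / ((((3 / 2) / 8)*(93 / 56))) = 179200 / 33449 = 5.36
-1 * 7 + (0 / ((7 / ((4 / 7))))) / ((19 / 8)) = -7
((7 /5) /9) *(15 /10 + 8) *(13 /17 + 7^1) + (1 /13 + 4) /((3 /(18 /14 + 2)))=369881 /23205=15.94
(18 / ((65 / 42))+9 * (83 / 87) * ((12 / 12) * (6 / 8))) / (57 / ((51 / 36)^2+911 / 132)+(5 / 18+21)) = 0.65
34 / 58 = 17 / 29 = 0.59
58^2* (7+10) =57188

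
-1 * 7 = -7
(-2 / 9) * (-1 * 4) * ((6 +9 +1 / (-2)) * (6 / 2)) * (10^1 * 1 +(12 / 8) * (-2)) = 812 / 3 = 270.67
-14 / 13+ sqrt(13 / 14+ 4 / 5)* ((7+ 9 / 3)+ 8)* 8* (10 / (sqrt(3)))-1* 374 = -4876 / 13+ 528* sqrt(210) / 7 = 717.99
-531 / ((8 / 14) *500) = -3717 / 2000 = -1.86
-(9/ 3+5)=-8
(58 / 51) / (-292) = -29 / 7446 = -0.00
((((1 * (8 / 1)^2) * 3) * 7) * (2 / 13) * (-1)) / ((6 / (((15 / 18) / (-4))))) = 280 / 39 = 7.18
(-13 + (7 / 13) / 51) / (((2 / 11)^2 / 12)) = -1042052 / 221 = -4715.17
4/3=1.33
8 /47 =0.17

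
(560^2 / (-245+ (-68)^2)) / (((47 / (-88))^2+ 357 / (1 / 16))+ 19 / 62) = 15056814080 / 1201061273217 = 0.01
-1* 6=-6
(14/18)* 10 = 70/9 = 7.78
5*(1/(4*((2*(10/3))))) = 3/16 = 0.19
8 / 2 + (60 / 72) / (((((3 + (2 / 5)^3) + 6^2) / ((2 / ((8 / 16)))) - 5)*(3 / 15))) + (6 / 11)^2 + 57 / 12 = 34330471 / 3460116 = 9.92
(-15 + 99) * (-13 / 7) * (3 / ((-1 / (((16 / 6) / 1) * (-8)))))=-9984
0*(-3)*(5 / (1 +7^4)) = 0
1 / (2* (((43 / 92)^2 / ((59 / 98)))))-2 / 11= 1192082 / 996611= 1.20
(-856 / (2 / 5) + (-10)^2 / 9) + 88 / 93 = -593696 / 279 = -2127.94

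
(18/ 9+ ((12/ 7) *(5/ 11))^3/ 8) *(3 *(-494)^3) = -744711862.08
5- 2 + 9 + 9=21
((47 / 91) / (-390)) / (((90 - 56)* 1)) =-47 / 1206660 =-0.00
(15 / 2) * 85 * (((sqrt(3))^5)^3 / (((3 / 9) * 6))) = 2788425 * sqrt(3) / 4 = 1207423.44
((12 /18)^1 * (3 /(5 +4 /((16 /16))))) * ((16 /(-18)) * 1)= -16 /81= -0.20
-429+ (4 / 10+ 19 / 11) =-426.87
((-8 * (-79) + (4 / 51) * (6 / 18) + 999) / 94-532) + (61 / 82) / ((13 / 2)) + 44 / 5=-19383796031 / 38328030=-505.73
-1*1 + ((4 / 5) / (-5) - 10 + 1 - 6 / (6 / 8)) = -454 / 25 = -18.16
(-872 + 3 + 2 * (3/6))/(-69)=868/69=12.58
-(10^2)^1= -100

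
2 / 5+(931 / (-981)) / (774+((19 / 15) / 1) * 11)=7706351 / 19324065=0.40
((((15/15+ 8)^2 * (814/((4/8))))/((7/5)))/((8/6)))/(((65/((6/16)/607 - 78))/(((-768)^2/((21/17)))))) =-15650587447418880/386659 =-40476459742.10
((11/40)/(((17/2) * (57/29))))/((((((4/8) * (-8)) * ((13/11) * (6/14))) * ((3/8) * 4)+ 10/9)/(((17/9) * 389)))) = -9555007/1523040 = -6.27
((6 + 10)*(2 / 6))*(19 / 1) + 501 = 1807 / 3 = 602.33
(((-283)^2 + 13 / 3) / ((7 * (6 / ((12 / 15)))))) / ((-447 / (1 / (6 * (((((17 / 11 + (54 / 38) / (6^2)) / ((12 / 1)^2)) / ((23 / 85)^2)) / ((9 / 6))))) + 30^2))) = -3077.33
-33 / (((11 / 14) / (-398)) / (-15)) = -250740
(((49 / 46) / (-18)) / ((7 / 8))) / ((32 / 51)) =-119 / 1104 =-0.11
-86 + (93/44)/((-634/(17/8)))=-19194029/223168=-86.01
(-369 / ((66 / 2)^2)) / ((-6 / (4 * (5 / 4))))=205 / 726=0.28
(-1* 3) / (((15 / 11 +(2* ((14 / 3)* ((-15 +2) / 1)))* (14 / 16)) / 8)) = 1584 / 6917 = 0.23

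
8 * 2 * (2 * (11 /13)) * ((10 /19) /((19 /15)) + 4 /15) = 1300288 /70395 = 18.47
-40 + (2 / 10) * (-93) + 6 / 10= -58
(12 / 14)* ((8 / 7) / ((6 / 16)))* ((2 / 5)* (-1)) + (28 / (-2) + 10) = -1236 / 245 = -5.04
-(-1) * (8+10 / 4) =21 / 2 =10.50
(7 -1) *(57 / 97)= 342 / 97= 3.53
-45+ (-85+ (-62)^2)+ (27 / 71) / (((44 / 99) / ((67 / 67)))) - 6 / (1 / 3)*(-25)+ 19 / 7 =8285129 / 1988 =4167.57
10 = 10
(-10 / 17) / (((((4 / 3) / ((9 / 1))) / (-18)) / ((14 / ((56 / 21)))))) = 25515 / 68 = 375.22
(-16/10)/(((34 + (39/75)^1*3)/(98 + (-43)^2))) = -77880/889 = -87.60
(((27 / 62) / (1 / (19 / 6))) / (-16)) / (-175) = 171 / 347200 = 0.00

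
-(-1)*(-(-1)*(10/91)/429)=10/39039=0.00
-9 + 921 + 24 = 936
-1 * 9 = -9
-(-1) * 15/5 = 3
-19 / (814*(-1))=19 / 814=0.02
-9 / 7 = -1.29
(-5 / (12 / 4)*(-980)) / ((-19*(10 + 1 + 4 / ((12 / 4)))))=-4900 / 703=-6.97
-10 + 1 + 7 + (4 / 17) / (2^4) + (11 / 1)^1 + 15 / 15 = 681 / 68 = 10.01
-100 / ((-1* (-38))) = -50 / 19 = -2.63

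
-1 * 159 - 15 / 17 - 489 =-11031 / 17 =-648.88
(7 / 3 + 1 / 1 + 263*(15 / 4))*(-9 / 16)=-35625 / 64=-556.64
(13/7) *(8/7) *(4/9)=416/441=0.94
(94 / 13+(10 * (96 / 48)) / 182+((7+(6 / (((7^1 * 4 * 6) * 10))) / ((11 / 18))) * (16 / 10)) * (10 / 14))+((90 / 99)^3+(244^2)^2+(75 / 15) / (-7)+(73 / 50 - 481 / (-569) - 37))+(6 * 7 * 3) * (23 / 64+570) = 1368005518738186693759 / 385939954400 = 3544607141.97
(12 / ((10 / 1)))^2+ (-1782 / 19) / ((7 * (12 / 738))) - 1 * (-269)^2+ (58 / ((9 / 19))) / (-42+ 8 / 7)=-313185435419 / 4279275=-73186.56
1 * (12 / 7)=12 / 7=1.71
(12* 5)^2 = 3600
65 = 65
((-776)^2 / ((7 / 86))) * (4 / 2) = 103574272 / 7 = 14796324.57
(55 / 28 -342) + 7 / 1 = -9325 / 28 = -333.04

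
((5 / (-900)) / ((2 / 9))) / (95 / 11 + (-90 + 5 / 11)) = 11 / 35600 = 0.00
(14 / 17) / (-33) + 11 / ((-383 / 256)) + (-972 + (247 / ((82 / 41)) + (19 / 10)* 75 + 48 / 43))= -6580658464 / 9239109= -712.26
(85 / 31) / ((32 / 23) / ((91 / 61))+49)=177905 / 3239779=0.05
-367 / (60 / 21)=-2569 / 20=-128.45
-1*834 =-834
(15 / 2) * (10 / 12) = 25 / 4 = 6.25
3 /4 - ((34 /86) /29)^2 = 4663871 /6220036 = 0.75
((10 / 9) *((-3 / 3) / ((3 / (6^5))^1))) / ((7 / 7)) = -2880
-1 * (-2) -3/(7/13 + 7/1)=157/98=1.60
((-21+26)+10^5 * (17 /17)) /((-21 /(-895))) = 29834825 /7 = 4262117.86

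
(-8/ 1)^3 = -512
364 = 364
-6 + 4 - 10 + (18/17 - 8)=-322/17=-18.94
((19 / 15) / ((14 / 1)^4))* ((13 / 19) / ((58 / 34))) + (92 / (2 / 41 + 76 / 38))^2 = 101089826983 / 50132880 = 2016.44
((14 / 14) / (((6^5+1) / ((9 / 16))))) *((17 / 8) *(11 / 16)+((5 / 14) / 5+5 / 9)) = 0.00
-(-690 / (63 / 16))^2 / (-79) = 13542400 / 34839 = 388.71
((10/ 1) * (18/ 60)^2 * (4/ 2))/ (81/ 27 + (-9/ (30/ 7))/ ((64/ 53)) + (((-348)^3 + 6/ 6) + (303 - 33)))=-1152/ 26972108633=-0.00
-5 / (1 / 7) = -35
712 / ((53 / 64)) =45568 / 53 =859.77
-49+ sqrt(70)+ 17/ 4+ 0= -179/ 4+ sqrt(70)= -36.38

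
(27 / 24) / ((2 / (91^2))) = 74529 / 16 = 4658.06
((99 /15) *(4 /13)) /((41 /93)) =12276 /2665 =4.61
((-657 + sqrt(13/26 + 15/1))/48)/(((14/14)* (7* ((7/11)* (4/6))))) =-7227/1568 + 11* sqrt(62)/3136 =-4.58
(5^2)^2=625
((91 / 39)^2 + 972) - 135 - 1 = 7573 / 9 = 841.44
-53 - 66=-119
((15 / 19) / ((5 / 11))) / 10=33 / 190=0.17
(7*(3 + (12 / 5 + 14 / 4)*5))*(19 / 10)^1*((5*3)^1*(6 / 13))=5985 / 2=2992.50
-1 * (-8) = 8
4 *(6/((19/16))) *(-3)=-1152/19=-60.63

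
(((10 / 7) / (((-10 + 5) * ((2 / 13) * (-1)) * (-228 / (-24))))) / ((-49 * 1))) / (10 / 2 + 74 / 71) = -142 / 215061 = -0.00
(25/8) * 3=75/8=9.38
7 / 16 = 0.44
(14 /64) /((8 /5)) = 35 /256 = 0.14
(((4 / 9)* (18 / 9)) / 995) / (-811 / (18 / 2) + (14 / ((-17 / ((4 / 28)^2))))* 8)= -952 / 96169735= -0.00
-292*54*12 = -189216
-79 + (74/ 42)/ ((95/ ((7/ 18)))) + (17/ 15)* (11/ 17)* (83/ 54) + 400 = 2478824/ 7695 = 322.13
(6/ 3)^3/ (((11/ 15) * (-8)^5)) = -15/ 45056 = -0.00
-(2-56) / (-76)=-27 / 38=-0.71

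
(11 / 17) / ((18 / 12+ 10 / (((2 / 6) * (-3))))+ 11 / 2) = -11 / 51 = -0.22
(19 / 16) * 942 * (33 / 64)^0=8949 / 8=1118.62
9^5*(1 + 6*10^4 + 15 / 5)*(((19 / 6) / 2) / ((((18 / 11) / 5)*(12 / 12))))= 34283510415 / 2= 17141755207.50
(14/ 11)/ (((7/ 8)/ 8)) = 128/ 11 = 11.64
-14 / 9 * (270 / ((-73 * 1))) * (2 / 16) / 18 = 35 / 876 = 0.04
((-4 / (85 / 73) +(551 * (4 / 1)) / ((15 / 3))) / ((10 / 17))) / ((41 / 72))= 1338336 / 1025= 1305.69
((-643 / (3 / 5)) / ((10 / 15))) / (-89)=3215 / 178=18.06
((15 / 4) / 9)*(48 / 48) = 5 / 12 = 0.42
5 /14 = 0.36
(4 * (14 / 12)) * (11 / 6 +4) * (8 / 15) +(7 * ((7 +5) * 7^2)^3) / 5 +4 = 38423224708 / 135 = 284616479.32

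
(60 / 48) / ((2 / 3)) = 15 / 8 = 1.88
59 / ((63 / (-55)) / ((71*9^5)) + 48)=1511621595 / 1229793833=1.23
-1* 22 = -22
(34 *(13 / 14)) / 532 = 221 / 3724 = 0.06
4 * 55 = 220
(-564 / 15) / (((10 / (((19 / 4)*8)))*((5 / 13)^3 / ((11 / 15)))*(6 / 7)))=-302135834 / 140625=-2148.52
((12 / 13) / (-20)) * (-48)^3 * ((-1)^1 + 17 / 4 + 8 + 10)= 108465.23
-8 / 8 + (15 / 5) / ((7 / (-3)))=-16 / 7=-2.29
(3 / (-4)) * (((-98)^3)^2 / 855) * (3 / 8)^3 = -124571584809 / 3040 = -40977495.00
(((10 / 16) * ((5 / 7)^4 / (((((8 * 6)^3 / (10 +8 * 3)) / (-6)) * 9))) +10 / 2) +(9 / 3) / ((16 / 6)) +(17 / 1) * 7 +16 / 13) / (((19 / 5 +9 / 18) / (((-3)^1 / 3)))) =-13085051630395 / 445296144384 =-29.39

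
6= 6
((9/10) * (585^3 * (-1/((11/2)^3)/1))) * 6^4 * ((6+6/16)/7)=-11909273945400/9317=-1278230540.45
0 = 0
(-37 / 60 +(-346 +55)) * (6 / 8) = -17497 / 80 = -218.71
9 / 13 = 0.69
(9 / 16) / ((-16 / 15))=-0.53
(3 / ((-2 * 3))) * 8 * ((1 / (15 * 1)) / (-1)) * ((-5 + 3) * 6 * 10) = -32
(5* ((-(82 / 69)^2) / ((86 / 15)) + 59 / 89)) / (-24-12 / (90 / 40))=-12650645 / 178154504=-0.07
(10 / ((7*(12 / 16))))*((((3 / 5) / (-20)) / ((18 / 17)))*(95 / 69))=-323 / 4347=-0.07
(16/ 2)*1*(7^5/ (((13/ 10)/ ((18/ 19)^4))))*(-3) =-423439591680/ 1694173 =-249938.81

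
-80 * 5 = -400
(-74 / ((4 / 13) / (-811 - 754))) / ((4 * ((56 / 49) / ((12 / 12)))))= 5269355 / 64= 82333.67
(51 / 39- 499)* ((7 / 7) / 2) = -3235 / 13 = -248.85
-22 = -22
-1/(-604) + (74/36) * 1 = 11183/5436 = 2.06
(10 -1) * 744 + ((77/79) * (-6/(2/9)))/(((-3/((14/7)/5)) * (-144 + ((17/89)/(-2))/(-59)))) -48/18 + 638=13138007240414/1792041135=7331.31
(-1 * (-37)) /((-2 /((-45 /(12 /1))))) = 555 /8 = 69.38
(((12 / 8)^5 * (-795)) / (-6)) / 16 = 64395 / 1024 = 62.89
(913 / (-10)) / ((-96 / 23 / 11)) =230989 / 960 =240.61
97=97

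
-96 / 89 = -1.08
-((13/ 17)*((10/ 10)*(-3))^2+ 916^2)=-14264069/ 17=-839062.88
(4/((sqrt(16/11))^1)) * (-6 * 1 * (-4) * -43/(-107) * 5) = 5160 * sqrt(11)/107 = 159.94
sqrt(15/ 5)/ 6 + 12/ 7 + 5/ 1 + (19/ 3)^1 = 13.34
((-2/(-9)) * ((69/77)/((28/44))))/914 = 23/67179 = 0.00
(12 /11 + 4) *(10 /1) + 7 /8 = 4557 /88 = 51.78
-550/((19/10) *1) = -5500/19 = -289.47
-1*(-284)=284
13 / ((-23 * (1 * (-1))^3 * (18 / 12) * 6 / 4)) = 52 / 207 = 0.25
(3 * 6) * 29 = 522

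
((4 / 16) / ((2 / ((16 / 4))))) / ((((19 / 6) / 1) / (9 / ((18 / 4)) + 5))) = 21 / 19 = 1.11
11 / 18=0.61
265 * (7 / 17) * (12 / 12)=1855 / 17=109.12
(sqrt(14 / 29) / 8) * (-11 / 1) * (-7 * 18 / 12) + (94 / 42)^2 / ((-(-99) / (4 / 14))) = 4418 / 305613 + 231 * sqrt(406) / 464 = 10.05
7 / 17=0.41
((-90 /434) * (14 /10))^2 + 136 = 130777 /961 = 136.08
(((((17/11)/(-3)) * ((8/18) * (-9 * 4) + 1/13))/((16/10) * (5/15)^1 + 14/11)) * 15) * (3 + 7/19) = 8445600/36803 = 229.48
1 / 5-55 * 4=-1099 / 5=-219.80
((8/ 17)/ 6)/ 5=4/ 255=0.02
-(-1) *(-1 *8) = -8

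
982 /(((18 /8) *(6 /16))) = 31424 /27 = 1163.85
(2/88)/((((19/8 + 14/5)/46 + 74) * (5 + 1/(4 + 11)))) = 75/1239161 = 0.00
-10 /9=-1.11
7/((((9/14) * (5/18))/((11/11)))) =196/5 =39.20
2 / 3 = 0.67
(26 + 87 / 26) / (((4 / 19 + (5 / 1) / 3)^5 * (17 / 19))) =8722729750329 / 6199278649694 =1.41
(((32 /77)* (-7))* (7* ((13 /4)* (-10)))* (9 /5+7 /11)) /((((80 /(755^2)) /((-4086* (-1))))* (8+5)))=436943315340 /121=3611101779.67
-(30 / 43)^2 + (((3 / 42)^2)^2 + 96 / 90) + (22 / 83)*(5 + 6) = 3.50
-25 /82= -0.30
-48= -48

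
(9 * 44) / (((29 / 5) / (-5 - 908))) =-1807740 / 29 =-62335.86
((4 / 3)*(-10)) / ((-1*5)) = 8 / 3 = 2.67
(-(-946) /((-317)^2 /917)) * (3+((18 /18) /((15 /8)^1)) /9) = 358270066 /13566015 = 26.41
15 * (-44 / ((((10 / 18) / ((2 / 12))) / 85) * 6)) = -2805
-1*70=-70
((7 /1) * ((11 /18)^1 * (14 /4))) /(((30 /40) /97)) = 52283 /27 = 1936.41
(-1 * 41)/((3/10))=-410/3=-136.67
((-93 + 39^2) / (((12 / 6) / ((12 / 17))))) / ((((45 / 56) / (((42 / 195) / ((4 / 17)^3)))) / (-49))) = -165145582 / 325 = -508140.25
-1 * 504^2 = -254016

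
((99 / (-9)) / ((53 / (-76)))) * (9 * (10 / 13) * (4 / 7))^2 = 108345600 / 438893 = 246.86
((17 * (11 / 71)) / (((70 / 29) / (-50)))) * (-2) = 54230 / 497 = 109.11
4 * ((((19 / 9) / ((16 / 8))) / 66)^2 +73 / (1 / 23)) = 2369646937 / 352836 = 6716.00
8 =8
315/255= 21/17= 1.24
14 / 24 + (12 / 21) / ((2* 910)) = 22307 / 38220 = 0.58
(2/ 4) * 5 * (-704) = -1760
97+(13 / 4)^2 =1721 / 16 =107.56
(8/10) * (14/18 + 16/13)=188/117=1.61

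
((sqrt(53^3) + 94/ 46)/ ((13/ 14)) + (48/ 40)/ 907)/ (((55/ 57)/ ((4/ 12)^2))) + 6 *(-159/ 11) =-19347128494/ 223734225 + 14098 *sqrt(53)/ 2145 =-38.63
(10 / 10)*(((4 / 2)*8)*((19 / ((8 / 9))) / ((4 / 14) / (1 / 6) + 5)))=50.94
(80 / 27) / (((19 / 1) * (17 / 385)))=30800 / 8721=3.53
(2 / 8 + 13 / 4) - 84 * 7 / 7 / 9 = -5.83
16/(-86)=-8/43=-0.19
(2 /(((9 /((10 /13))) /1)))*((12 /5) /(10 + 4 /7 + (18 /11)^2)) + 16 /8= 444434 /218829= 2.03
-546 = -546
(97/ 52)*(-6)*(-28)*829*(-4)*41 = -553884744/ 13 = -42606518.77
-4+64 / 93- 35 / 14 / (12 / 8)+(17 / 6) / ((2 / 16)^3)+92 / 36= 404060 / 279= 1448.24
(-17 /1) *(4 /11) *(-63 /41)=4284 /451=9.50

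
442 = 442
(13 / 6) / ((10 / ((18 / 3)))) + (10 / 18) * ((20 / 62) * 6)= 2209 / 930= 2.38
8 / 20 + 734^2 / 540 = 134743 / 135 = 998.10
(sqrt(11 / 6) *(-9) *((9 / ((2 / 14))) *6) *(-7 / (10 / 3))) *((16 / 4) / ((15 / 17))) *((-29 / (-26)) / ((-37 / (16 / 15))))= -10435824 *sqrt(66) / 60125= -1410.08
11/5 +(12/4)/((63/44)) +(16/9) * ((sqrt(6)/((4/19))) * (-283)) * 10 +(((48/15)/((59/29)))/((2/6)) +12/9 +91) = 209282/2065 - 215080 * sqrt(6)/9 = -58436.01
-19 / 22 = -0.86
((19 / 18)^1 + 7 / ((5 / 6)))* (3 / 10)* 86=36593 / 150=243.95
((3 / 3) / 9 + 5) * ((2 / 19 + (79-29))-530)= -419428 / 171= -2452.80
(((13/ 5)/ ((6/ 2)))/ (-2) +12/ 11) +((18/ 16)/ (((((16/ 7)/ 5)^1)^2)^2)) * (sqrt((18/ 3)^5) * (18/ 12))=217/ 330 +364651875 * sqrt(6)/ 262144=3407.99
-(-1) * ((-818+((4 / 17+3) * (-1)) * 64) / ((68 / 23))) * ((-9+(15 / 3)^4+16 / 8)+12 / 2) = -62524488 / 289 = -216347.71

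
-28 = -28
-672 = -672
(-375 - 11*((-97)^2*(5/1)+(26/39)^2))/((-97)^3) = 4660874/8214057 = 0.57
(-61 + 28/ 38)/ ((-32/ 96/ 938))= 3222030/ 19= 169580.53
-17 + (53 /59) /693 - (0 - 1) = -654139 /40887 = -16.00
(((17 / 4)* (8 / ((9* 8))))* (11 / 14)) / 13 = 187 / 6552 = 0.03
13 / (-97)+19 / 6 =1765 / 582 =3.03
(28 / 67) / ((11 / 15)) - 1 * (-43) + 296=250263 / 737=339.57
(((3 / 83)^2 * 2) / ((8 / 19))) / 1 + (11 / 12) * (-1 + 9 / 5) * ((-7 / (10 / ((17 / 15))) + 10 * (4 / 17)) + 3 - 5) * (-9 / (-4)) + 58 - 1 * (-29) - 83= 384078933 / 117113000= 3.28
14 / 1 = 14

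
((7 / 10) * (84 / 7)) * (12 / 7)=72 / 5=14.40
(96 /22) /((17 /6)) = 288 /187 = 1.54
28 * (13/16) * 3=273/4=68.25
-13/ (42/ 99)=-429/ 14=-30.64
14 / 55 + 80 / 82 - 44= -96446 / 2255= -42.77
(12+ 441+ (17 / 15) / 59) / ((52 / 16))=139.39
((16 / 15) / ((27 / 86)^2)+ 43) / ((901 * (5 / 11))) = 6473951 / 49262175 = 0.13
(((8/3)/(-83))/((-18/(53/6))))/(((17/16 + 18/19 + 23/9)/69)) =741152/3110259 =0.24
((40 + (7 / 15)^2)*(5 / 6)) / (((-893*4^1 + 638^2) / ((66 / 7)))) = 99539 / 127093680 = 0.00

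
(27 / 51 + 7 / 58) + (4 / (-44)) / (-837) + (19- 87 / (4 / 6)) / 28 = -846933529 / 254186856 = -3.33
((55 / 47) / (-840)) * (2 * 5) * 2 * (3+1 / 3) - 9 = -26924 / 2961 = -9.09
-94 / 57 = -1.65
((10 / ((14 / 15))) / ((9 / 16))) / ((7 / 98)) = 800 / 3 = 266.67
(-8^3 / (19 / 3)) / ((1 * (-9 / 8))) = 4096 / 57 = 71.86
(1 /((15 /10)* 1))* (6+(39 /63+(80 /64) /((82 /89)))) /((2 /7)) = 54937 /2952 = 18.61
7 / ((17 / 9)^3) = 5103 / 4913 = 1.04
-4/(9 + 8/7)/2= -14/71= -0.20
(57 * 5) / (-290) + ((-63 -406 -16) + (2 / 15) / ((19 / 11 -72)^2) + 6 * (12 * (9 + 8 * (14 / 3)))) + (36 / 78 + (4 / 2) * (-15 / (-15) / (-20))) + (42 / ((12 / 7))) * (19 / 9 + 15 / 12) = 237834214914733 / 81096635880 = 2932.73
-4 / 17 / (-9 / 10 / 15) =200 / 51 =3.92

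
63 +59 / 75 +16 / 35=33728 / 525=64.24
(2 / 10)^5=1 / 3125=0.00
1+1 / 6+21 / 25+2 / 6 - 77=-3733 / 50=-74.66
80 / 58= 40 / 29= 1.38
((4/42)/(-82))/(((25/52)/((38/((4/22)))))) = -10868/21525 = -0.50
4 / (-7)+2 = 10 / 7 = 1.43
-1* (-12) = 12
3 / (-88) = -3 / 88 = -0.03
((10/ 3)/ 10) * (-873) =-291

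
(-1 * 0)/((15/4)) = 0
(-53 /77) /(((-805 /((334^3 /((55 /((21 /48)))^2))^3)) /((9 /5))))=115706772443586942010676619 /5737023142400000000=20168433.97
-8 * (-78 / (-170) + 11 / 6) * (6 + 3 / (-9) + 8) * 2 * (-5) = 383432 / 153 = 2506.09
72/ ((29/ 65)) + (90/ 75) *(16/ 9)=163.51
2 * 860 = 1720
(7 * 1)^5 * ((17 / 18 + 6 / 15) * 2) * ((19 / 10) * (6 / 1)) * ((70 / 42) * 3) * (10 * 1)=77278586 / 3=25759528.67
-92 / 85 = -1.08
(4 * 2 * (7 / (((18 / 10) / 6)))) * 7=3920 / 3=1306.67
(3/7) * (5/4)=15/28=0.54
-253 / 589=-0.43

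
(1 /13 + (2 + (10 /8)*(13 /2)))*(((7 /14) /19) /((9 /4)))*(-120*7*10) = -742700 /741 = -1002.29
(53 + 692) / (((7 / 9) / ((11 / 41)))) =256.99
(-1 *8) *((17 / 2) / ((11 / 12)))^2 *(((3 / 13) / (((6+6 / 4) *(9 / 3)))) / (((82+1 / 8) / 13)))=-147968 / 132495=-1.12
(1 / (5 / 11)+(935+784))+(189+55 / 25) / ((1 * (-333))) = 2864842 / 1665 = 1720.63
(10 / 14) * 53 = 37.86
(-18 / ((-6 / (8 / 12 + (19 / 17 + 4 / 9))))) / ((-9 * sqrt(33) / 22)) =-682 * sqrt(33) / 1377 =-2.85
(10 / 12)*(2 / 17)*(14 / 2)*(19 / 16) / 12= 665 / 9792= 0.07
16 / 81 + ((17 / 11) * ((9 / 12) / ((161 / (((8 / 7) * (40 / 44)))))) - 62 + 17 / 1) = -494793223 / 11045727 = -44.79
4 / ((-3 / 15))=-20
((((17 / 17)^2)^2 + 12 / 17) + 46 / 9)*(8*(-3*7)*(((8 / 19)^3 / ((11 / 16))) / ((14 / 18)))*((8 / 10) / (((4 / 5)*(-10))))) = 102531072 / 6413165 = 15.99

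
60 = 60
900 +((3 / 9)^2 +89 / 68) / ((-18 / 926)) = 4554853 / 5508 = 826.95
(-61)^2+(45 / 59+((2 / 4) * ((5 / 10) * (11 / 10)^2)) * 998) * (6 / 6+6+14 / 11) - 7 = 807071051 / 129800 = 6217.80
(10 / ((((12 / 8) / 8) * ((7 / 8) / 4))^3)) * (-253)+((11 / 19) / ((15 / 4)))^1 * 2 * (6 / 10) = -161296153809032 / 4398975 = -36666758.46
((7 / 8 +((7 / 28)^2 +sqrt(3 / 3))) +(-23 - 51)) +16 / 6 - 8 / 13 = -43687 / 624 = -70.01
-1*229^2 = -52441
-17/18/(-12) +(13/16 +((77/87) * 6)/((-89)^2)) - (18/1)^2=-32063404819/99234288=-323.11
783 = 783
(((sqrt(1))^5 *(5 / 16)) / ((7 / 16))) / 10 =1 / 14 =0.07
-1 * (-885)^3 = 693154125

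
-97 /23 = -4.22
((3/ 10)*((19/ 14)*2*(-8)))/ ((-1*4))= 57/ 35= 1.63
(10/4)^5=3125/32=97.66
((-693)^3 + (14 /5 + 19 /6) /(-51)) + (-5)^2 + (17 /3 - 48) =-509203238909 /1530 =-332812574.45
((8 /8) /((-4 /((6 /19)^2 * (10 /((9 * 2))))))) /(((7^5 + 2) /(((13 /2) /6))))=-5 /5601276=-0.00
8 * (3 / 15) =8 / 5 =1.60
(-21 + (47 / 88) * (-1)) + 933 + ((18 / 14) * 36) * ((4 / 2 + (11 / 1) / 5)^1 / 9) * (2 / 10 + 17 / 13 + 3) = 28852597 / 28600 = 1008.83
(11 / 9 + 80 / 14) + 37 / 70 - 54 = -29317 / 630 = -46.53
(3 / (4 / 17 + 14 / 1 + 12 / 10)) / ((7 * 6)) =85 / 18368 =0.00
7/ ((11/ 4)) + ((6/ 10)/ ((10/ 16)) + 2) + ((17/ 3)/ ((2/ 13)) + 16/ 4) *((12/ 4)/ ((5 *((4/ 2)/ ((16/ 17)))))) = 79638/ 4675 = 17.03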